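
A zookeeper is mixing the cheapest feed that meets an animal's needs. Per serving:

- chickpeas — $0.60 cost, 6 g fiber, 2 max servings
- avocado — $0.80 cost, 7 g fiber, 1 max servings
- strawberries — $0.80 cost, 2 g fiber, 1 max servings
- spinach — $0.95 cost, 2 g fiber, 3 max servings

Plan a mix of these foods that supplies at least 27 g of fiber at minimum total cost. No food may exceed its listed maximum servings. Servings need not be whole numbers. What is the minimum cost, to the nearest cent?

Cost per g of fiber: chickpeas $0.1000, avocado $0.1143, strawberries $0.4000, spinach $0.4750.
Take 2 servings of chickpeas: +12.0 g fiber for $1.20 (total $1.20, still need 15.0 g).
Take 1 serving of avocado: +7.0 g fiber for $0.80 (total $2.00, still need 8.0 g).
Take 1 serving of strawberries: +2.0 g fiber for $0.80 (total $2.80, still need 6.0 g).
Take 3 servings of spinach: +6.0 g fiber for $2.85 (total $5.65, still need 0.0 g).
Filling from the cheapest source first is optimal under one linear minimum: $5.65.

$5.65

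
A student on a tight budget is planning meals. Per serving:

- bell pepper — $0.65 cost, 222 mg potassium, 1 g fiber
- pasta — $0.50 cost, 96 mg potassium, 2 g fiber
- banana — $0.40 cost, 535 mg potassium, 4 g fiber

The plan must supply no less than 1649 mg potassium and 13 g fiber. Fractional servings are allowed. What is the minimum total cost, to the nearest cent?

Two binding constraints pin down two serving amounts, so the optimal mix uses at most two foods. The candidates are each food alone (scaled to the tighter of potassium/fiber) and each pair with both constraints tight.
bell pepper only: max(1649/222, 13/1) = 13 servings → $8.45.
pasta only: max(1649/96, 13/2) = 17.18 servings → $8.59.
banana only: max(1649/535, 13/4) = 3.25 servings → $1.30.
bell pepper + pasta with both tight: 5.891 servings and 3.555 servings → $5.61.
bell pepper + banana: intersection lies outside the first quadrant.
pasta + banana with both tight: 0.5233 servings and 2.988 servings → $1.46.
So the least-cost plan costs $1.30.

$1.30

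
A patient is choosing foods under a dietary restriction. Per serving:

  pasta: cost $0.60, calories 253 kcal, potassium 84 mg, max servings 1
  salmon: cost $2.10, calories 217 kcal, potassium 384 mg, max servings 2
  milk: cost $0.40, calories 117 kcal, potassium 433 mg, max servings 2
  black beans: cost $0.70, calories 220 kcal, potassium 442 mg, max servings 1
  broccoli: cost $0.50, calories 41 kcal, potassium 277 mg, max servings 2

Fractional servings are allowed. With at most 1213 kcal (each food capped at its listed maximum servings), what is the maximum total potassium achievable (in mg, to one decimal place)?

2710.7 mg

Potassium per kcal: broccoli 6.756, milk 3.701, black beans 2.009, salmon 1.77, pasta 0.332.
Take 2 servings of broccoli: uses 82 kcal, +554.0 mg potassium (running total 554.0 mg).
Take 2 servings of milk: uses 234 kcal, +866.0 mg potassium (running total 1420.0 mg).
Take 1 serving of black beans: uses 220 kcal, +442.0 mg potassium (running total 1862.0 mg).
Take 2 servings of salmon: uses 434 kcal, +768.0 mg potassium (running total 2630.0 mg).
Take 0.9605 servings of pasta: uses 243 kcal, +80.7 mg potassium (running total 2710.7 mg).
Filling greedily by potassium-per-kcal is optimal for one linear limit, giving 2710.7 mg.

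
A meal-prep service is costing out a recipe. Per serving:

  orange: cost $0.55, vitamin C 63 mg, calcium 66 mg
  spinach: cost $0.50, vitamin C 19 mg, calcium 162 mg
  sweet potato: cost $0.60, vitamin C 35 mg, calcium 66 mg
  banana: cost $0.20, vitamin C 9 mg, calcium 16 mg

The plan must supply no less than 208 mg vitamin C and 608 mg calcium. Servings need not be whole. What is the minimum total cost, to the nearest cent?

This is a tiny linear program; its minimum lies at a vertex of the feasible set. List the vertices and price them.
orange only: max(208/63, 608/66) = 9.212 servings → $5.07.
spinach only: max(208/19, 608/162) = 10.95 servings → $5.47.
sweet potato only: max(208/35, 608/66) = 9.212 servings → $5.53.
banana only: max(208/9, 608/16) = 38 servings → $7.60.
orange + spinach with both tight: 2.474 servings and 2.745 servings → $2.73.
orange + sweet potato: the both-tight solution has a negative serving — not a feasible corner.
orange + banana: the both-tight solution has a negative serving — not a feasible corner.
spinach + sweet potato with both tight: 1.71 servings and 5.014 servings → $3.86.
spinach + banana with both tight: 1.858 servings and 19.19 servings → $4.77.
sweet potato + banana: intersection lies outside the first quadrant.
Cheapest feasible corner: $2.73.

$2.73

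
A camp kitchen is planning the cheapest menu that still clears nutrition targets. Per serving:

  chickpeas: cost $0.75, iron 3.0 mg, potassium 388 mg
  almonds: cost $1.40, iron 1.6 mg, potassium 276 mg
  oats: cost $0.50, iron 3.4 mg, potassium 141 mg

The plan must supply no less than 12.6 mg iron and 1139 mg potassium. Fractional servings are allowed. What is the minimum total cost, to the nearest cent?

The cheapest plan sits at a corner of the feasible region — with two constraints it uses at most two foods.
chickpeas only: max(12.6/3.0, 1139/388) = 4.2 servings → $3.15.
almonds only: max(12.6/1.6, 1139/276) = 7.875 servings → $11.03.
oats only: max(12.6/3.4, 1139/141) = 8.078 servings → $4.04.
chickpeas + almonds: the both-tight solution has a negative serving — not a feasible corner.
chickpeas + oats with both tight: 2.339 servings and 1.642 servings → $2.58.
almonds + oats with both tight: 2.941 servings and 2.322 servings → $5.28.
The minimum over all feasible corners is $2.58.

$2.58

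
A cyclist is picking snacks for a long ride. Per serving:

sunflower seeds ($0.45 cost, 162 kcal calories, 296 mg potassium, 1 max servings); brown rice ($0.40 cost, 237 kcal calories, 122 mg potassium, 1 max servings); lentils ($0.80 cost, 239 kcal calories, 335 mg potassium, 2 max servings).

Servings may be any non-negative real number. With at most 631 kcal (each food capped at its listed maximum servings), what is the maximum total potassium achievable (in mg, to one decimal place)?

Potassium per kcal: sunflower seeds 1.827, lentils 1.402, brown rice 0.5148.
Take 1 serving of sunflower seeds: uses 162 kcal, +296.0 mg potassium (running total 296.0 mg).
Take 1.962 servings of lentils: uses 469 kcal, +657.4 mg potassium (running total 953.4 mg).
Filling greedily by potassium-per-kcal is optimal for one linear limit, giving 953.4 mg.

953.4 mg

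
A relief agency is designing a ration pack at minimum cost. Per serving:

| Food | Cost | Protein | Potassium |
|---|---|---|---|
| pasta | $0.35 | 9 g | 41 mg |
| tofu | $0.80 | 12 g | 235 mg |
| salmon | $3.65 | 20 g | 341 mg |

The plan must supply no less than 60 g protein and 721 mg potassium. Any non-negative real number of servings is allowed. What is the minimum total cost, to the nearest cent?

$3.16

For a min-cost LP with two ≥-constraints, a basic feasible solution has at most two positive variables.
pasta only: max(60/9, 721/41) = 17.59 servings → $6.15.
tofu only: max(60/12, 721/235) = 5 servings → $4.00.
salmon only: max(60/20, 721/341) = 3 servings → $10.95.
pasta + tofu with both tight: 3.357 servings and 2.482 servings → $3.16.
pasta + salmon with both tight: 2.686 servings and 1.791 servings → $7.48.
tofu + salmon with both targets exact would need a negative amount; discard.
So the least-cost plan costs $3.16.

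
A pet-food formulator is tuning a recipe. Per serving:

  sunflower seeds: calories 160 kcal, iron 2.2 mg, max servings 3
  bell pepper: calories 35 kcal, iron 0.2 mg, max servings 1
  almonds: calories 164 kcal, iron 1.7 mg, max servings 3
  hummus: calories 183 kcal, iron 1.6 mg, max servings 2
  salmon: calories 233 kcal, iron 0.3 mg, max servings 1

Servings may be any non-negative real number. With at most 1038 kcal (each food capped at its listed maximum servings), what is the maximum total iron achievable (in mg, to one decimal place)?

12.3 mg

Iron per kcal: sunflower seeds 0.01375, almonds 0.01037, hummus 0.008743, bell pepper 0.005714, salmon 0.001288.
Take 3 servings of sunflower seeds: uses 480 kcal, +6.6 mg iron (running total 6.6 mg).
Take 3 servings of almonds: uses 492 kcal, +5.1 mg iron (running total 11.7 mg).
Take 0.3607 servings of hummus: uses 66 kcal, +0.6 mg iron (running total 12.3 mg).
Filling greedily by iron-per-kcal is optimal for one linear limit, giving 12.3 mg.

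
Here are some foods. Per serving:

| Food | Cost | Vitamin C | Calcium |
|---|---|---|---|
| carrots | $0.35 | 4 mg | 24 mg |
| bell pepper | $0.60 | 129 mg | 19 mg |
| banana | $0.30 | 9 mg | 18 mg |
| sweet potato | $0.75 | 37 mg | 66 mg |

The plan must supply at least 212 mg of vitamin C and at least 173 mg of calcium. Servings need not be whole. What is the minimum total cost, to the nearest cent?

carrots only: max(212/4, 173/24) = 53 servings → $18.55.
bell pepper only: max(212/129, 173/19) = 9.105 servings → $5.46.
banana only: max(212/9, 173/18) = 23.56 servings → $7.07.
sweet potato only: max(212/37, 173/66) = 5.73 servings → $4.30.
carrots + bell pepper with both tight: 6.056 servings and 1.456 servings → $2.99.
carrots + banana: the both-tight solution has a negative serving — not a feasible corner.
carrots + sweet potato: the both-tight solution has a negative serving — not a feasible corner.
bell pepper + banana with both tight: 1.05 servings and 8.503 servings → $3.18.
bell pepper + sweet potato with both tight: 0.9718 servings and 2.341 servings → $2.34.
banana + sweet potato: intersection lies outside the first quadrant.
Cheapest feasible corner: $2.34.

$2.34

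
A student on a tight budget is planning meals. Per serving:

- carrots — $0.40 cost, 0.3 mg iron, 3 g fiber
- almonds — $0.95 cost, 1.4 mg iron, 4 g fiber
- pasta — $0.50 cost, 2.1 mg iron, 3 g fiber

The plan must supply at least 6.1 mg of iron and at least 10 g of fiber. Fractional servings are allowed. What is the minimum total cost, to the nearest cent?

At the optimum either one food covers both requirements or two foods hit both targets exactly; no other combination can be cheaper.
carrots only: max(6.1/0.3, 10/3) = 20.33 servings → $8.13.
almonds only: max(6.1/1.4, 10/4) = 4.357 servings → $4.14.
pasta only: max(6.1/2.1, 10/3) = 3.333 servings → $1.67.
carrots + almonds with both targets exact would need a negative amount; discard.
carrots + pasta with both tight: 0.5 servings and 2.833 servings → $1.62.
almonds + pasta with both tight: 0.6429 servings and 2.476 servings → $1.85.
Cheapest feasible corner: $1.62.

$1.62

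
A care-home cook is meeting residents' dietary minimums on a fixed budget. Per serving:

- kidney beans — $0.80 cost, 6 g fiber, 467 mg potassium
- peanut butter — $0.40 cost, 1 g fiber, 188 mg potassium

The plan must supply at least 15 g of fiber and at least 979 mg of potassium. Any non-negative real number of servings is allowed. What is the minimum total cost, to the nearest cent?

$2.00

Two binding constraints pin down two serving amounts, so the optimal mix uses at most two foods. The candidates are each food alone (scaled to the tighter of fiber/potassium) and each pair with both constraints tight.
kidney beans only: max(15/6, 979/467) = 2.5 servings → $2.00.
peanut butter only: max(15/1, 979/188) = 15 servings → $6.00.
kidney beans + peanut butter with both targets exact would need a negative amount; discard.
The minimum over all feasible corners is $2.00.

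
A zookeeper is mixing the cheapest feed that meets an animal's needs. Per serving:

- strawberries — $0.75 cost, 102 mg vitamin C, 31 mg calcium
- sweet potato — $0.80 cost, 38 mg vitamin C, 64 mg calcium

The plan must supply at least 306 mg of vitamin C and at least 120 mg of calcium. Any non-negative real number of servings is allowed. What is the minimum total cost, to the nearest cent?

$2.52

An LP optimum is at a vertex; with two nutrient constraints at most two foods are used. Check each candidate.
strawberries only: max(306/102, 120/31) = 3.871 servings → $2.90.
sweet potato only: max(306/38, 120/64) = 8.053 servings → $6.44.
strawberries + sweet potato with both tight: 2.808 servings and 0.5148 servings → $2.52.
Cheapest feasible corner: $2.52.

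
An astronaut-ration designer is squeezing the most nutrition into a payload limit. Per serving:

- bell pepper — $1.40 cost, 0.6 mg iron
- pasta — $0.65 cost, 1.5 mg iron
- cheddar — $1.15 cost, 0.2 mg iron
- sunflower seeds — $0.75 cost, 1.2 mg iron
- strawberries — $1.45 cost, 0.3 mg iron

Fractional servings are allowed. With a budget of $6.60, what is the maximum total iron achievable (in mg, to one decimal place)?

15.2 mg

Iron per dollar: pasta 2.308, sunflower seeds 1.6, bell pepper 0.4286, strawberries 0.2069, cheddar 0.1739.
With no serving limits, spend the whole cost allowance on pasta: $6.60 / $0.65 × 1.5 mg = 15.2 mg.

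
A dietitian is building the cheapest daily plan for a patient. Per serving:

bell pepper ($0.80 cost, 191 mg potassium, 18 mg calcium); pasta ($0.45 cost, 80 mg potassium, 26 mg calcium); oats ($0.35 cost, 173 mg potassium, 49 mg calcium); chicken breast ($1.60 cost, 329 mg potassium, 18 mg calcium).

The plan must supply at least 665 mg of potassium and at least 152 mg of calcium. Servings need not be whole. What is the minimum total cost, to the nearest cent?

The cheapest plan sits at a corner of the feasible region — with two constraints it uses at most two foods.
bell pepper only: max(665/191, 152/18) = 8.444 servings → $6.76.
pasta only: max(665/80, 152/26) = 8.312 servings → $3.74.
oats only: max(665/173, 152/49) = 3.844 servings → $1.35.
chicken breast only: max(665/329, 152/18) = 8.444 servings → $13.51.
bell pepper + pasta with both tight: 1.455 servings and 4.839 servings → $3.34.
bell pepper + oats with both tight: 1.007 servings and 2.732 servings → $1.76.
bell pepper + chicken breast: the both-tight solution has a negative serving — not a feasible corner.
pasta + oats: intersection lies outside the first quadrant.
pasta + chicken breast with both tight: 5.347 servings and 0.7211 servings → $3.56.
oats + chicken breast with both tight: 2.924 servings and 0.4835 servings → $1.80.
Cheapest feasible corner: $1.35.

$1.35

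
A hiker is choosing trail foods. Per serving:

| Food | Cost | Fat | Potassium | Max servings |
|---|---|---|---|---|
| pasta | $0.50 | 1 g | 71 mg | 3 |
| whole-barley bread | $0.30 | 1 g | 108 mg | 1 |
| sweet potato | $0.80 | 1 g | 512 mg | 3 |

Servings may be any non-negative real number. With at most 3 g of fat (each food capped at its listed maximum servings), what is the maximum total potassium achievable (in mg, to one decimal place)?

1536.0 mg

Potassium per g fat: sweet potato 512, whole-barley bread 108, pasta 71.
Take 3 servings of sweet potato: uses 3 g fat, +1536.0 mg potassium (running total 1536.0 mg).
Filling greedily by potassium-per-g fat is optimal for one linear limit, giving 1536.0 mg.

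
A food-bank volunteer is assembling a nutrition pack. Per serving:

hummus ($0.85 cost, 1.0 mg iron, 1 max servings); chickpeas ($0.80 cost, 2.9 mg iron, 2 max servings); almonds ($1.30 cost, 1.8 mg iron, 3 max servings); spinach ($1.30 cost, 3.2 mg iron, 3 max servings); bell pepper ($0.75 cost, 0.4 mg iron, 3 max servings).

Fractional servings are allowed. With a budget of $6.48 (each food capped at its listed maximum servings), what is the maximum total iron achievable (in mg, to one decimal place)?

16.8 mg

Iron per dollar: chickpeas 3.625, spinach 2.462, almonds 1.385, hummus 1.176, bell pepper 0.5333.
Take 2 servings of chickpeas: spends $1.60, +5.8 mg iron (running total 5.8 mg).
Take 3 servings of spinach: spends $3.90, +9.6 mg iron (running total 15.4 mg).
Take 0.7538 servings of almonds: spends $0.98, +1.4 mg iron (running total 16.8 mg).
Greedy by best ratio exhausts the cost allowance optimally: 16.8 mg.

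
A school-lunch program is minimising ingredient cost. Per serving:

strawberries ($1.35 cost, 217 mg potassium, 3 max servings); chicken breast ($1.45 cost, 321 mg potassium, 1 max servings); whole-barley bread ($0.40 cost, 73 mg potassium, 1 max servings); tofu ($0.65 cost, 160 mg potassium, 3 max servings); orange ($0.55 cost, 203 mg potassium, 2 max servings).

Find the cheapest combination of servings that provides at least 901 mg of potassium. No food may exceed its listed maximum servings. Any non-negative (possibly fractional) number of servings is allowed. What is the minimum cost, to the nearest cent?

$3.12

Cost per mg of potassium: orange $0.0027, tofu $0.0041, chicken breast $0.0045, whole-barley bread $0.0055, strawberries $0.0062.
Take 2 servings of orange: +406.0 mg potassium for $1.10 (total $1.10, still need 495.0 mg).
Take 3 servings of tofu: +480.0 mg potassium for $1.95 (total $3.05, still need 15.0 mg).
Take 0.04673 servings of chicken breast: +15.0 mg potassium for $0.07 (total $3.12, still need 0.0 mg).
Greedy by cheapest-per-mg is optimal for a single linear constraint, so the minimum cost is $3.12.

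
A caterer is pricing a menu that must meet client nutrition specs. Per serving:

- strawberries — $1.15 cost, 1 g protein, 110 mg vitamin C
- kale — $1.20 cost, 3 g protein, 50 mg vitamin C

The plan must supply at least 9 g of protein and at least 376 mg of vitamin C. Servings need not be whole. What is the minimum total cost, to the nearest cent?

$5.42

At the optimum either one food covers both requirements or two foods hit both targets exactly; no other combination can be cheaper.
strawberries only: max(9/1, 376/110) = 9 servings → $10.35.
kale only: max(9/3, 376/50) = 7.52 servings → $9.02.
strawberries + kale with both tight: 2.421 servings and 2.193 servings → $5.42.
The minimum over all feasible corners is $5.42.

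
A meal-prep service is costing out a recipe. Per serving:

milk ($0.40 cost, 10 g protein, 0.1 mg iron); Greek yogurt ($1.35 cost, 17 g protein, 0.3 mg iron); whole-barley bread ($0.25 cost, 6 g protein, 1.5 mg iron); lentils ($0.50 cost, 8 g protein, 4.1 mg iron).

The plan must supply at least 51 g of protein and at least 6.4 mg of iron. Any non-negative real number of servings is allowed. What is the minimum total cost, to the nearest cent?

$2.08

milk only: max(51/10, 6.4/0.1) = 64 servings → $25.60.
Greek yogurt only: max(51/17, 6.4/0.3) = 21.33 servings → $28.80.
whole-barley bread only: max(51/6, 6.4/1.5) = 8.5 servings → $2.12.
lentils only: max(51/8, 6.4/4.1) = 6.375 servings → $3.19.
milk + Greek yogurt: the both-tight solution has a negative serving — not a feasible corner.
milk + whole-barley bread with both tight: 2.646 servings and 4.09 servings → $2.08.
milk + lentils with both tight: 3.928 servings and 1.465 servings → $2.30.
Greek yogurt + whole-barley bread with both tight: 1.608 servings and 3.945 servings → $3.16.
Greek yogurt + lentils with both tight: 2.346 servings and 1.389 servings → $3.86.
whole-barley bread + lentils: intersection lies outside the first quadrant.
Cheapest feasible corner: $2.08.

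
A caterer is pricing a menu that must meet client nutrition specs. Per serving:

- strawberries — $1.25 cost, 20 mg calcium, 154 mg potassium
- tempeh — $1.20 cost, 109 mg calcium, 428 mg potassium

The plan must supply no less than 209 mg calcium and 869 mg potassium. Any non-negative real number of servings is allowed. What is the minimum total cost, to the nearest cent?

strawberries only: max(209/20, 869/154) = 10.45 servings → $13.06.
tempeh only: max(209/109, 869/428) = 2.03 servings → $2.44.
strawberries + tempeh with both tight: 0.6405 servings and 1.8 servings → $2.96.
Cheapest feasible corner: $2.44.

$2.44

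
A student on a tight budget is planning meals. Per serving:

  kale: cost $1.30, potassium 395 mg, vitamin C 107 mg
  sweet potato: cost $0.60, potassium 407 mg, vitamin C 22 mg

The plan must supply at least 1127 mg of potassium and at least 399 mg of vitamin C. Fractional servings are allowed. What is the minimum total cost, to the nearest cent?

Two binding constraints pin down two serving amounts, so the optimal mix uses at most two foods. The candidates are each food alone (scaled to the tighter of potassium/vitamin C) and each pair with both constraints tight.
kale only: max(1127/395, 399/107) = 3.729 servings → $4.85.
sweet potato only: max(1127/407, 399/22) = 18.14 servings → $10.88.
kale + sweet potato with both targets exact would need a negative amount; discard.
Cheapest feasible corner: $4.85.

$4.85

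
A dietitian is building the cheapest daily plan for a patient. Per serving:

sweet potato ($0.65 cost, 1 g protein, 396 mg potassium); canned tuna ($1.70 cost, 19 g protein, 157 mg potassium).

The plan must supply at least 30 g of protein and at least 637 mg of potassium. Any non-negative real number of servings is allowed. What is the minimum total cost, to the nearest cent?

The cheapest plan sits at a corner of the feasible region — with two constraints it uses at most two foods.
sweet potato only: max(30/1, 637/396) = 30 servings → $19.50.
canned tuna only: max(30/19, 637/157) = 4.057 servings → $6.90.
sweet potato + canned tuna with both tight: 1.004 servings and 1.526 servings → $3.25.
So the least-cost plan costs $3.25.

$3.25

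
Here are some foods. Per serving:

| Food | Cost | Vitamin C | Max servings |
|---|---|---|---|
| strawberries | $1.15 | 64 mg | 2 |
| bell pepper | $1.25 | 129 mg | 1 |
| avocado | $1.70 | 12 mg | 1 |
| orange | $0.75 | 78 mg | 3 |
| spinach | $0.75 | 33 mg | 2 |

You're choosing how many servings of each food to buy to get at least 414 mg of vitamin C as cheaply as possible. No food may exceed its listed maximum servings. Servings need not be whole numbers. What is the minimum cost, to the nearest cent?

$4.42

Cost per mg of vitamin C: orange $0.0096, bell pepper $0.0097, strawberries $0.0180, spinach $0.0227, avocado $0.1417.
Take 3 servings of orange: +234.0 mg vitamin C for $2.25 (total $2.25, still need 180.0 mg).
Take 1 serving of bell pepper: +129.0 mg vitamin C for $1.25 (total $3.50, still need 51.0 mg).
Take 0.7969 servings of strawberries: +51.0 mg vitamin C for $0.92 (total $4.42, still need 0.0 mg).
Greedy by cheapest-per-mg is optimal for a single linear constraint, so the minimum cost is $4.42.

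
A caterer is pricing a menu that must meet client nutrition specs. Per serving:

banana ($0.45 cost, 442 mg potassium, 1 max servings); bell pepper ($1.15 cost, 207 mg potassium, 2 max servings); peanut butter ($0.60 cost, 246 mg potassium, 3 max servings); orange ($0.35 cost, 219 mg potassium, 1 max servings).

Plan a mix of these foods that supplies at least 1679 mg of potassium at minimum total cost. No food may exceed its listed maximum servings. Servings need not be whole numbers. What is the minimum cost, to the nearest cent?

Cost per mg of potassium: banana $0.0010, orange $0.0016, peanut butter $0.0024, bell pepper $0.0056.
Take 1 serving of banana: +442.0 mg potassium for $0.45 (total $0.45, still need 1237.0 mg).
Take 1 serving of orange: +219.0 mg potassium for $0.35 (total $0.80, still need 1018.0 mg).
Take 3 servings of peanut butter: +738.0 mg potassium for $1.80 (total $2.60, still need 280.0 mg).
Take 1.353 servings of bell pepper: +280.0 mg potassium for $1.56 (total $4.16, still need 0.0 mg).
Filling from the cheapest source first is optimal under one linear minimum: $4.16.

$4.16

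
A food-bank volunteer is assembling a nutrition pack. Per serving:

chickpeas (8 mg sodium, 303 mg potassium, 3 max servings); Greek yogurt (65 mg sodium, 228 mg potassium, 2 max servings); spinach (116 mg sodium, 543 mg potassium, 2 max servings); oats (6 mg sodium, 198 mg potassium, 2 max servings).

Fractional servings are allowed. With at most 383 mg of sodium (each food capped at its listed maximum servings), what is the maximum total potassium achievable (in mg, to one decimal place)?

2794.4 mg

Potassium per mg sodium: chickpeas 37.88, oats 33, spinach 4.681, Greek yogurt 3.508.
Take 3 servings of chickpeas: uses 24 mg sodium, +909.0 mg potassium (running total 909.0 mg).
Take 2 servings of oats: uses 12 mg sodium, +396.0 mg potassium (running total 1305.0 mg).
Take 2 servings of spinach: uses 232 mg sodium, +1086.0 mg potassium (running total 2391.0 mg).
Take 1.769 servings of Greek yogurt: uses 115 mg sodium, +403.4 mg potassium (running total 2794.4 mg).
Filling greedily by potassium-per-mg sodium is optimal for one linear limit, giving 2794.4 mg.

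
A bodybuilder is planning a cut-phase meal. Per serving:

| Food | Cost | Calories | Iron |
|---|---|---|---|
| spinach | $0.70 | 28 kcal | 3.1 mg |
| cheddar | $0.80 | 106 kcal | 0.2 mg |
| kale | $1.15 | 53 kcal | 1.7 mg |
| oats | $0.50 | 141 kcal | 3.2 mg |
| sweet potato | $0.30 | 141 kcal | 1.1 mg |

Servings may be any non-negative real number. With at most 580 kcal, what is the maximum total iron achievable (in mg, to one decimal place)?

64.2 mg

Iron per kcal: spinach 0.1107, kale 0.03208, oats 0.0227, sweet potato 0.007801, cheddar 0.001887.
With no serving limits, spend the whole calories allowance on spinach: 580 kcal / 28 kcal × 3.1 mg = 64.2 mg.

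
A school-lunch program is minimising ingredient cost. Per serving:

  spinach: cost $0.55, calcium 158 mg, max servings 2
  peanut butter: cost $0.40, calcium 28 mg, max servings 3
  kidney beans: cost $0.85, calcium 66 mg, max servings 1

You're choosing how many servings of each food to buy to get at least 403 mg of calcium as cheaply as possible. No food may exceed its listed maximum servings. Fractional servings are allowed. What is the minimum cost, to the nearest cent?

$2.25

Cost per mg of calcium: spinach $0.0035, kidney beans $0.0129, peanut butter $0.0143.
Take 2 servings of spinach: +316.0 mg calcium for $1.10 (total $1.10, still need 87.0 mg).
Take 1 serving of kidney beans: +66.0 mg calcium for $0.85 (total $1.95, still need 21.0 mg).
Take 0.75 servings of peanut butter: +21.0 mg calcium for $0.30 (total $2.25, still need 0.0 mg).
Filling from the cheapest source first is optimal under one linear minimum: $2.25.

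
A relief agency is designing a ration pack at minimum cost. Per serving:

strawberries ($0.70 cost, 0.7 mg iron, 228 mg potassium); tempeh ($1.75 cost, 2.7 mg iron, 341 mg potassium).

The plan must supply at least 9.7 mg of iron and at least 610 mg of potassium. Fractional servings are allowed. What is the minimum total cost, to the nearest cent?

Two binding constraints pin down two serving amounts, so the optimal mix uses at most two foods. The candidates are each food alone (scaled to the tighter of iron/potassium) and each pair with both constraints tight.
strawberries only: max(9.7/0.7, 610/228) = 13.86 servings → $9.70.
tempeh only: max(9.7/2.7, 610/341) = 3.593 servings → $6.29.
strawberries + tempeh: intersection lies outside the first quadrant.
The minimum over all feasible corners is $6.29.

$6.29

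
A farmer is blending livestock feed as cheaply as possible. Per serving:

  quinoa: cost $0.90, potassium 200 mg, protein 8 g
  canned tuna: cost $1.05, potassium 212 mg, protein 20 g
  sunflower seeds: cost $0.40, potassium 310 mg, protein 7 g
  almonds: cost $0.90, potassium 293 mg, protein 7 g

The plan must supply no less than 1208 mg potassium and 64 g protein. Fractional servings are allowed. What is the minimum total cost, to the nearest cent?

This is a tiny linear program; its minimum lies at a vertex of the feasible set. List the vertices and price them.
quinoa only: max(1208/200, 64/8) = 8 servings → $7.20.
canned tuna only: max(1208/212, 64/20) = 5.698 servings → $5.98.
sunflower seeds only: max(1208/310, 64/7) = 9.143 servings → $3.66.
almonds only: max(1208/293, 64/7) = 9.143 servings → $8.23.
quinoa + canned tuna with both tight: 4.597 servings and 1.361 servings → $5.57.
quinoa + sunflower seeds: the both-tight solution has a negative serving — not a feasible corner.
quinoa + almonds with both targets exact would need a negative amount; discard.
canned tuna + sunflower seeds with both tight: 2.414 servings and 2.246 servings → $3.43.
canned tuna + almonds with both tight: 2.353 servings and 2.42 servings → $4.65.
sunflower seeds + almonds with both targets exact would need a negative amount; discard.
Cheapest feasible corner: $3.43.

$3.43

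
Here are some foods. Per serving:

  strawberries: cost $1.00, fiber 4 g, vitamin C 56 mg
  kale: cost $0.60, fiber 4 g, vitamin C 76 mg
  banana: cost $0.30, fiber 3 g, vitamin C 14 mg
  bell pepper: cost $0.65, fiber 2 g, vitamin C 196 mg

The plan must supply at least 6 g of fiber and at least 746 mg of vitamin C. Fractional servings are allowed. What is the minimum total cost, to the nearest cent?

This is a tiny linear program; its minimum lies at a vertex of the feasible set. List the vertices and price them.
strawberries only: max(6/4, 746/56) = 13.32 servings → $13.32.
kale only: max(6/4, 746/76) = 9.816 servings → $5.89.
banana only: max(6/3, 746/14) = 53.29 servings → $15.99.
bell pepper only: max(6/2, 746/196) = 3.806 servings → $2.47.
strawberries + kale: the both-tight solution has a negative serving — not a feasible corner.
strawberries + banana: intersection lies outside the first quadrant.
strawberries + bell pepper: intersection lies outside the first quadrant.
kale + banana with both targets exact would need a negative amount; discard.
kale + bell pepper: intersection lies outside the first quadrant.
banana + bell pepper: intersection lies outside the first quadrant.
The minimum over all feasible corners is $2.47.

$2.47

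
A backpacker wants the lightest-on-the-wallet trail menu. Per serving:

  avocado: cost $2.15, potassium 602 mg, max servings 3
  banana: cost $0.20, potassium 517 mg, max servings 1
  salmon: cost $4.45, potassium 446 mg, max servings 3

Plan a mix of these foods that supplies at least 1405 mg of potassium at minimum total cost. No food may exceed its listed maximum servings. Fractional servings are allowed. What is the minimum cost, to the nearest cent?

$3.37

Cost per mg of potassium: banana $0.0004, avocado $0.0036, salmon $0.0100.
Take 1 serving of banana: +517.0 mg potassium for $0.20 (total $0.20, still need 888.0 mg).
Take 1.475 servings of avocado: +888.0 mg potassium for $3.17 (total $3.37, still need 0.0 mg).
Filling from the cheapest source first is optimal under one linear minimum: $3.37.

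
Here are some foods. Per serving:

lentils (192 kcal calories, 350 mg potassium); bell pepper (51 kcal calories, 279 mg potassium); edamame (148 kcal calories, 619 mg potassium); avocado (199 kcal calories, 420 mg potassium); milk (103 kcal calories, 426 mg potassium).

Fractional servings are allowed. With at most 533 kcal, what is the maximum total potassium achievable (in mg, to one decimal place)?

2915.8 mg

Potassium per kcal: bell pepper 5.471, edamame 4.182, milk 4.136, avocado 2.111, lentils 1.823.
With no serving limits, spend the whole calories allowance on bell pepper: 533 kcal / 51 kcal × 279 mg = 2915.8 mg.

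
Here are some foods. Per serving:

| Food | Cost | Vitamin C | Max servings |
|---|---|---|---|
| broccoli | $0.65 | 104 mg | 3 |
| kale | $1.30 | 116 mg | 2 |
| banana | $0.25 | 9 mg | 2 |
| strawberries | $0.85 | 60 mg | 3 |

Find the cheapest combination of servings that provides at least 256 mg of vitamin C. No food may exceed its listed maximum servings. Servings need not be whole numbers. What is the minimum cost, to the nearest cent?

$1.60

Cost per mg of vitamin C: broccoli $0.0063, kale $0.0112, strawberries $0.0142, banana $0.0278.
Take 2.462 servings of broccoli: +256.0 mg vitamin C for $1.60 (total $1.60, still need 0.0 mg).
Filling from the cheapest source first is optimal under one linear minimum: $1.60.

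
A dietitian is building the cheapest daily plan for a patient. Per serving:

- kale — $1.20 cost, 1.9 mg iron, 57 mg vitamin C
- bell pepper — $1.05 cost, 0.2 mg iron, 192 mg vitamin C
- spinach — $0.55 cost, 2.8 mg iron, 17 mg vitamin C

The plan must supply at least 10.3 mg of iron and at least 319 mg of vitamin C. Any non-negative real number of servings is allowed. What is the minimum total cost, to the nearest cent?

$3.38

At the optimum either one food covers both requirements or two foods hit both targets exactly; no other combination can be cheaper.
kale only: max(10.3/1.9, 319/57) = 5.596 servings → $6.72.
bell pepper only: max(10.3/0.2, 319/192) = 51.5 servings → $54.08.
spinach only: max(10.3/2.8, 319/17) = 18.76 servings → $10.32.
kale + bell pepper with both tight: 5.415 servings and 0.05376 servings → $6.55.
kale + spinach with both targets exact would need a negative amount; discard.
bell pepper + spinach with both tight: 1.344 servings and 3.583 servings → $3.38.
So the least-cost plan costs $3.38.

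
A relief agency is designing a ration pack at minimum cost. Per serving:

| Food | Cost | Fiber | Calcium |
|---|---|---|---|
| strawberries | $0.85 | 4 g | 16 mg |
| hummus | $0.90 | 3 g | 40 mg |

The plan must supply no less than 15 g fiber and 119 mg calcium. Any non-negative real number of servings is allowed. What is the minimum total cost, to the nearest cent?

This is a tiny linear program; its minimum lies at a vertex of the feasible set. List the vertices and price them.
strawberries only: max(15/4, 119/16) = 7.438 servings → $6.32.
hummus only: max(15/3, 119/40) = 5 servings → $4.50.
strawberries + hummus with both tight: 2.17 servings and 2.107 servings → $3.74.
So the least-cost plan costs $3.74.

$3.74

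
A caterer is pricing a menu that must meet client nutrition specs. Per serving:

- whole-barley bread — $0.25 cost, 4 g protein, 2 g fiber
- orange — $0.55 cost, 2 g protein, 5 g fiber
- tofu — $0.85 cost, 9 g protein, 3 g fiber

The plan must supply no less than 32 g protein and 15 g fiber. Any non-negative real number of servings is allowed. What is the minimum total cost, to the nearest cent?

This is a tiny linear program; its minimum lies at a vertex of the feasible set. List the vertices and price them.
whole-barley bread only: max(32/4, 15/2) = 8 servings → $2.00.
orange only: max(32/2, 15/5) = 16 servings → $8.80.
tofu only: max(32/9, 15/3) = 5 servings → $4.25.
whole-barley bread + orange: intersection lies outside the first quadrant.
whole-barley bread + tofu with both tight: 6.5 servings and 0.6667 servings → $2.19.
orange + tofu with both tight: 1 serving and 3.333 servings → $3.38.
The minimum over all feasible corners is $2.00.

$2.00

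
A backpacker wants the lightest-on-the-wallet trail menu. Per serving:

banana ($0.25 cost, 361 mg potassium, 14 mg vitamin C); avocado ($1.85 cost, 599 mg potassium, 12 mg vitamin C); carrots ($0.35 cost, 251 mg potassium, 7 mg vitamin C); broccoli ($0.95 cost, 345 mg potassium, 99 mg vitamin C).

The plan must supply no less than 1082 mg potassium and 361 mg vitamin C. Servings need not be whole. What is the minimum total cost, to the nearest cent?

A basic optimal solution has at most two foods positive. Try each food alone and each pair with both targets met exactly.
banana only: max(1082/361, 361/14) = 25.79 servings → $6.45.
avocado only: max(1082/599, 361/12) = 30.08 servings → $55.65.
carrots only: max(1082/251, 361/7) = 51.57 servings → $18.05.
broccoli only: max(1082/345, 361/99) = 3.646 servings → $3.46.
banana + avocado: intersection lies outside the first quadrant.
banana + carrots: the both-tight solution has a negative serving — not a feasible corner.
banana + broccoli: the both-tight solution has a negative serving — not a feasible corner.
avocado + carrots: the both-tight solution has a negative serving — not a feasible corner.
avocado + broccoli: intersection lies outside the first quadrant.
carrots + broccoli: the both-tight solution has a negative serving — not a feasible corner.
The minimum over all feasible corners is $3.46.

$3.46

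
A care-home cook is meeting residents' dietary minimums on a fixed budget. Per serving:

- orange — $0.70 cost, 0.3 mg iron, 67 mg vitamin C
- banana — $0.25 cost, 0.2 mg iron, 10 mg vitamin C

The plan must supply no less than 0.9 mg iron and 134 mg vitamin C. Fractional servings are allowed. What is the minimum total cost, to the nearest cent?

$1.68

For a min-cost LP with two ≥-constraints, a basic feasible solution has at most two positive variables.
orange only: max(0.9/0.3, 134/67) = 3 servings → $2.10.
banana only: max(0.9/0.2, 134/10) = 13.4 servings → $3.35.
orange + banana with both tight: 1.712 servings and 1.933 servings → $1.68.
So the least-cost plan costs $1.68.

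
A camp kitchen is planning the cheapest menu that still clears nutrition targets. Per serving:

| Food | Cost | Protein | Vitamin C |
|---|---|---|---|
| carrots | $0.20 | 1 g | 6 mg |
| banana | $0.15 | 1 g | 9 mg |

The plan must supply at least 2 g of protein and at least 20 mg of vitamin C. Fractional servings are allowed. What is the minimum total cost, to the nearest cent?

At the optimum either one food covers both requirements or two foods hit both targets exactly; no other combination can be cheaper.
carrots only: max(2/1, 20/6) = 3.333 servings → $0.67.
banana only: max(2/1, 20/9) = 2.222 servings → $0.33.
carrots + banana with both targets exact would need a negative amount; discard.
So the least-cost plan costs $0.33.

$0.33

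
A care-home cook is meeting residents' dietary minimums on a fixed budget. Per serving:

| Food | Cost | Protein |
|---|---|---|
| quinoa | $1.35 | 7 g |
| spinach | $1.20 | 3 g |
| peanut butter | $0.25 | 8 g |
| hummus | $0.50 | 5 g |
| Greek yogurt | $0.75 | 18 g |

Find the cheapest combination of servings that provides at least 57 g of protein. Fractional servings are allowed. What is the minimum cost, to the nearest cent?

Cost per g of protein: peanut butter $0.0312, Greek yogurt $0.0417, hummus $0.1000, quinoa $0.1929, spinach $0.4000.
With no serving limits, use only peanut butter: 57 g / 8 g = 7.125 servings × $0.25 = $1.78.

$1.78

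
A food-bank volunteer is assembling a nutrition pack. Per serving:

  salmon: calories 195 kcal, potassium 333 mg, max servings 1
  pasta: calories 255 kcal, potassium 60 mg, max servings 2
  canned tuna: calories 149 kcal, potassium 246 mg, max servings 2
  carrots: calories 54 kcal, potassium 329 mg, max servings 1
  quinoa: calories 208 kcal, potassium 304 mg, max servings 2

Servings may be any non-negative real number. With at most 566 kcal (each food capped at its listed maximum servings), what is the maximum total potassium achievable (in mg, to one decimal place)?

Potassium per kcal: carrots 6.093, salmon 1.708, canned tuna 1.651, quinoa 1.462, pasta 0.2353.
Take 1 serving of carrots: uses 54 kcal, +329.0 mg potassium (running total 329.0 mg).
Take 1 serving of salmon: uses 195 kcal, +333.0 mg potassium (running total 662.0 mg).
Take 2 servings of canned tuna: uses 298 kcal, +492.0 mg potassium (running total 1154.0 mg).
Take 0.09135 servings of quinoa: uses 19 kcal, +27.8 mg potassium (running total 1181.8 mg).
Filling greedily by potassium-per-kcal is optimal for one linear limit, giving 1181.8 mg.

1181.8 mg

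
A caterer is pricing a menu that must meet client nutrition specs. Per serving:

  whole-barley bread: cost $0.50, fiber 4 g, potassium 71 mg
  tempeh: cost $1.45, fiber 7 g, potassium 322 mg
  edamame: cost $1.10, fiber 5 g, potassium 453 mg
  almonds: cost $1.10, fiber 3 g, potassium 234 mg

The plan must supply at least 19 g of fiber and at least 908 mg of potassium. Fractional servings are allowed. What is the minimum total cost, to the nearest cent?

Check every corner: each single food scaled to meet both minima, and each pair solved so both constraints bind.
whole-barley bread only: max(19/4, 908/71) = 12.79 servings → $6.39.
tempeh only: max(19/7, 908/322) = 2.82 servings → $4.09.
edamame only: max(19/5, 908/453) = 3.8 servings → $4.18.
almonds only: max(19/3, 908/234) = 6.333 servings → $6.97.
whole-barley bread + tempeh with both targets exact would need a negative amount; discard.
whole-barley bread + edamame with both tight: 2.791 servings and 1.567 servings → $3.12.
whole-barley bread + almonds with both tight: 2.382 servings and 3.158 servings → $4.66.
tempeh + edamame with both tight: 2.605 servings and 0.1525 servings → $3.95.
tempeh + almonds with both tight: 2.562 servings and 0.3542 servings → $4.11.
edamame + almonds: intersection lies outside the first quadrant.
The minimum over all feasible corners is $3.12.

$3.12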